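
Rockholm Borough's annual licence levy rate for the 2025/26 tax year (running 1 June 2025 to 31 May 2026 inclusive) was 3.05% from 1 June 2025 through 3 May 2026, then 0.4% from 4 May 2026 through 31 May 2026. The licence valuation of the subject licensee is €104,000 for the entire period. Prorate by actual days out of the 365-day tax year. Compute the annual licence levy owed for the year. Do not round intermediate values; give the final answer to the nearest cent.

1 June 2025 – 3 May 2026: 337 days at 3.05% → €104,000 × 3.05% × 337/365 = €2,928.6685
4 May – 31 May 2026: 28 days at 0.4% → €104,000 × 0.4% × 28/365 = €31.9123
Total = €2,960.5808

€2,960.58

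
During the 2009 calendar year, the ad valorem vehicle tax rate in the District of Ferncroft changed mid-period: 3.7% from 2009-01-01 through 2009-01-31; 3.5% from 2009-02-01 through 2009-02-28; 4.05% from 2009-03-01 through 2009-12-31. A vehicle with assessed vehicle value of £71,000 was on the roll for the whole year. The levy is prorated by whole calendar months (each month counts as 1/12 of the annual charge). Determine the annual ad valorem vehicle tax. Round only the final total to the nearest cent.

£2,822.25

2009-01-01 to 2009-01-31: 1 month at 3.7% → £71,000 × 3.7% × 1/12 = £218.9167
2009-02-01 to 2009-02-28: 1 month at 3.5% → £71,000 × 3.5% × 1/12 = £207.0833
2009-03-01 to 2009-12-31: 10 months at 4.05% → £71,000 × 4.05% × 10/12 = £2,396.2500
Total = £2,822.2500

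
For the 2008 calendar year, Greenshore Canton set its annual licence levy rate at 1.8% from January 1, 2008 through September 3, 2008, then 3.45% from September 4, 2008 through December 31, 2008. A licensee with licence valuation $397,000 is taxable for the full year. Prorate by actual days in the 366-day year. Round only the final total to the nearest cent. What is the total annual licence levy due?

January 1 – September 3, 2008: 247 days at 1.8% → $397,000 × 1.8% × 247/366 = $4,822.5738
September 4 – December 31, 2008: 119 days at 3.45% → $397,000 × 3.45% × 119/366 = $4,453.2336
Total = $9,275.8074

$9,275.81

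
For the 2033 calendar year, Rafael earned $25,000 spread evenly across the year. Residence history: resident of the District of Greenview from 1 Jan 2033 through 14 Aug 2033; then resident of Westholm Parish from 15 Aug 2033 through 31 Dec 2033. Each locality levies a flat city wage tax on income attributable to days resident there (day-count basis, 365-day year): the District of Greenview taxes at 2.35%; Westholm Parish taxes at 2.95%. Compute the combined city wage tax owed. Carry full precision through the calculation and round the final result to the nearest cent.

The District of Greenview, 1 Jan – 14 Aug 2033: 226 days → $25,000 × 2.35% × 226/365 = $363.7671
Westholm Parish, 15 Aug – 31 Dec 2033: 139 days → $25,000 × 2.95% × 139/365 = $280.8562
Total = $644.6233

$644.62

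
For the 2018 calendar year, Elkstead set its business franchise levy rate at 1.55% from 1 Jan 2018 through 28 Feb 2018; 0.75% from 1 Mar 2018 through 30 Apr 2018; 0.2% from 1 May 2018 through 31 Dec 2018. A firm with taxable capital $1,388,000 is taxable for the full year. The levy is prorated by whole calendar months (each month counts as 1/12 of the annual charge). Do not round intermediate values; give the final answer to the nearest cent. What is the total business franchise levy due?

1 Jan – 28 Feb 2018: 2 months at 1.55% → $1,388,000 × 1.55% × 2/12 = $3,585.6667
1 Mar – 30 Apr 2018: 2 months at 0.75% → $1,388,000 × 0.75% × 2/12 = $1,735.0000
1 May – 31 Dec 2018: 8 months at 0.2% → $1,388,000 × 0.2% × 8/12 = $1,850.6667
Total = $7,171.3333

$7,171.33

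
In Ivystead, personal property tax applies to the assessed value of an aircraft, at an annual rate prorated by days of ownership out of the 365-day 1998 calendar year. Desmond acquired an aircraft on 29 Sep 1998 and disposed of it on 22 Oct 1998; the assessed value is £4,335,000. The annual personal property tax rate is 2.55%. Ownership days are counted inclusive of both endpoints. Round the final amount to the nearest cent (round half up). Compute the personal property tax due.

£7,268.55

Days held (29 Sep – 22 Oct 1998): 24 out of 365
Tax = £4,335,000 × 2.55% × 24/365 = £7,268.5479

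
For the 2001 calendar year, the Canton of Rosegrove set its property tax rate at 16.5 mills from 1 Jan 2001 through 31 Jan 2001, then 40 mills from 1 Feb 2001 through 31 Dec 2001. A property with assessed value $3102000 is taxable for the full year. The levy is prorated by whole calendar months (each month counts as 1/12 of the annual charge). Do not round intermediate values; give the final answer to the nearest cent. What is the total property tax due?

$118005.25

1 Jan – 31 Jan 2001: 1 month at 16.5 mills → $3102000 × 1.65% × 1/12 = $4265.2500
1 Feb – 31 Dec 2001: 11 months at 40 mills → $3102000 × 4% × 11/12 = $113740.0000
Total = $118005.2500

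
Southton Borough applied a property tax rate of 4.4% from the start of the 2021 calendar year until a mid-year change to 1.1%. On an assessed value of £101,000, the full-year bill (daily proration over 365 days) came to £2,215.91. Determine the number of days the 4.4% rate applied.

121 days

Let d = days at the first rate; then 365 − d days at the second rate.
£101,000 × [4.4%·d + 1.1%·(365−d)] / 365 = £2,215.91
Solving gives d = 121, so the new rate took effect on 2 May 2021.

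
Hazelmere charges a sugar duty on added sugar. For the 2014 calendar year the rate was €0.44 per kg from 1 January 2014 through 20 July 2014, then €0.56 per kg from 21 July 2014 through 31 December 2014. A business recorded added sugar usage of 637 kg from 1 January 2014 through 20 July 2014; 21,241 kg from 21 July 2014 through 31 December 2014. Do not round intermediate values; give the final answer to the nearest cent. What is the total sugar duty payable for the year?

€12,175.24

1 January – 20 July 2014: 637 kg at €0.44/kg → €280.28
21 July – 31 December 2014: 21,241 kg at €0.56/kg → €11,894.96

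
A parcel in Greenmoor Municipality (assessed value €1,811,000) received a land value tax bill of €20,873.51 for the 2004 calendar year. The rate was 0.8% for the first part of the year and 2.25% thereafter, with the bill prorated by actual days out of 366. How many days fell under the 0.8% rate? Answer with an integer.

277 days

Let d = days at the first rate; then 366 − d days at the second rate.
€1,811,000 × [0.8%·d + 2.25%·(366−d)] / 366 = €20,873.51
Solving gives d = 277, so the new rate took effect on 4 Oct 2004.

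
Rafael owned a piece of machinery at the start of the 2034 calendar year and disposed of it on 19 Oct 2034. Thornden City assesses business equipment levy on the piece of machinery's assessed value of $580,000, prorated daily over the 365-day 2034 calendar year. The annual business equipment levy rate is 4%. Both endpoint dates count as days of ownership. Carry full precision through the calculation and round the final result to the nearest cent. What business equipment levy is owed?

Days held (1 Jan – 19 Oct 2034): 292 out of 365
Tax = $580,000 × 4% × 292/365 = $18,560.0000

$18,560.00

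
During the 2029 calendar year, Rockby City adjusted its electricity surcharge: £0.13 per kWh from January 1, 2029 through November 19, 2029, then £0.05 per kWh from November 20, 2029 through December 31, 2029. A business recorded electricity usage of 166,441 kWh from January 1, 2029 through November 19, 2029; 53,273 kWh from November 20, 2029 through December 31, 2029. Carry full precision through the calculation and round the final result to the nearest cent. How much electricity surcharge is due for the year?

January 1 – November 19, 2029: 166,441 kWh at £0.13/kWh → £21,637.33
November 20 – December 31, 2029: 53,273 kWh at £0.05/kWh → £2,663.65

£24,300.98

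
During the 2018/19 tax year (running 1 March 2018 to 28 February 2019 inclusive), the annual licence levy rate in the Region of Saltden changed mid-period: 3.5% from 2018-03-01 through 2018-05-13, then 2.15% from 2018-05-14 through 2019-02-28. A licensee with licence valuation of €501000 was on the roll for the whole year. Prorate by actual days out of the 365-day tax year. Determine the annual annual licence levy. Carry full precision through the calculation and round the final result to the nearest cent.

2018-03-01 to 2018-05-13: 74 days at 3.5% → €501000 × 3.5% × 74/365 = €3555.0411
2018-05-14 to 2019-02-28: 291 days at 2.15% → €501000 × 2.15% × 291/365 = €8587.6890
Total = €12142.7301

€12142.73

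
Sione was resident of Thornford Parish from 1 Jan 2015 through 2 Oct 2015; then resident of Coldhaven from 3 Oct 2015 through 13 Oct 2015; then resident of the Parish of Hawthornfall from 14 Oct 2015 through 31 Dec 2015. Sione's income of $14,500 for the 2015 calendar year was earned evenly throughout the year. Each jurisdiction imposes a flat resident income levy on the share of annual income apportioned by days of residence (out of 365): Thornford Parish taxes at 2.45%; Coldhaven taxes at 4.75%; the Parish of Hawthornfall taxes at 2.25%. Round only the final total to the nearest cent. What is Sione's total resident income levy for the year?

Thornford Parish, 1 Jan – 2 Oct 2015: 275 days → $14,500 × 2.45% × 275/365 = $267.6541
Coldhaven, 3 Oct – 13 Oct 2015: 11 days → $14,500 × 4.75% × 11/365 = $20.7568
The Parish of Hawthornfall, 14 Oct – 31 Dec 2015: 79 days → $14,500 × 2.25% × 79/365 = $70.6130
Total = $359.0240

$359.02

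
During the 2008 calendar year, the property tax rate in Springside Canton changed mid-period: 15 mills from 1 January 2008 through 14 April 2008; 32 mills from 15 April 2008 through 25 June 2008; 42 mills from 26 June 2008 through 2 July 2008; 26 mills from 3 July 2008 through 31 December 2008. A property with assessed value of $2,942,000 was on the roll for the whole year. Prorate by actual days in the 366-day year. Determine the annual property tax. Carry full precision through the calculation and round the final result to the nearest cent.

$71,580.63

1 January – 14 April 2008: 105 days at 15 mills → $2,942,000 × 1.5% × 105/366 = $12,660.2459
15 April – 25 June 2008: 72 days at 32 mills → $2,942,000 × 3.2% × 72/366 = $18,520.1311
26 June – 2 July 2008: 7 days at 42 mills → $2,942,000 × 4.2% × 7/366 = $2,363.2459
3 July – 31 December 2008: 182 days at 26 mills → $2,942,000 × 2.6% × 182/366 = $38,037.0055
Total = $71,580.6284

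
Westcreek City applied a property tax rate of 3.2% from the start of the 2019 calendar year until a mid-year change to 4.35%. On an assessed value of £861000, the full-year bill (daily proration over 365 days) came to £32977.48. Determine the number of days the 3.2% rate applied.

165 days

Let d = days at the first rate; then 365 − d days at the second rate.
£861000 × [3.2%·d + 4.35%·(365−d)] / 365 = £32977.48
Solving gives d = 165, so the new rate took effect on 15 Jun 2019.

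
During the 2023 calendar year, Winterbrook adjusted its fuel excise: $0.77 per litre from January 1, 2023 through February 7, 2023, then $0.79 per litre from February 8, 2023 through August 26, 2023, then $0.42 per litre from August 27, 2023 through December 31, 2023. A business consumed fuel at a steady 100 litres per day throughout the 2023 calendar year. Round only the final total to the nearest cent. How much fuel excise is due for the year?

January 1 – February 7, 2023: 38 days × 100 litres/day = 3,800 litres at $0.77/litre → $2926.00
February 8 – August 26, 2023: 200 days × 100 litres/day = 20,000 litres at $0.79/litre → $15800.00
August 27 – December 31, 2023: 127 days × 100 litres/day = 12,700 litres at $0.42/litre → $5334.00

$24060.00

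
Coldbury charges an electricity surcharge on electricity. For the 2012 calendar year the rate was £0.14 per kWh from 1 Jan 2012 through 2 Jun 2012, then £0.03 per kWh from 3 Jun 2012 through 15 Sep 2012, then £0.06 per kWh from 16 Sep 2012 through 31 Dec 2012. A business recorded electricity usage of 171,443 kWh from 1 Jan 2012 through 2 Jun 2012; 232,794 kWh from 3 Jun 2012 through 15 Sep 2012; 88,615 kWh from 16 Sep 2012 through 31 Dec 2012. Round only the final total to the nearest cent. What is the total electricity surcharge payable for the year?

£36,302.74

1 Jan – 2 Jun 2012: 171,443 kWh at £0.14/kWh → £24,002.02
3 Jun – 15 Sep 2012: 232,794 kWh at £0.03/kWh → £6,983.82
16 Sep – 31 Dec 2012: 88,615 kWh at £0.06/kWh → £5,316.90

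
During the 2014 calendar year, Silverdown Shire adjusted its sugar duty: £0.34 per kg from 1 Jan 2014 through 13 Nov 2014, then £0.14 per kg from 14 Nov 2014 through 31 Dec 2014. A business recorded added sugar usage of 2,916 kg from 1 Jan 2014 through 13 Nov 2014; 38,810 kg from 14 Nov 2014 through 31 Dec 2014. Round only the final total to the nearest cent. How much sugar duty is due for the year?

£6,424.84

1 Jan – 13 Nov 2014: 2,916 kg at £0.34/kg → £991.44
14 Nov – 31 Dec 2014: 38,810 kg at £0.14/kg → £5,433.40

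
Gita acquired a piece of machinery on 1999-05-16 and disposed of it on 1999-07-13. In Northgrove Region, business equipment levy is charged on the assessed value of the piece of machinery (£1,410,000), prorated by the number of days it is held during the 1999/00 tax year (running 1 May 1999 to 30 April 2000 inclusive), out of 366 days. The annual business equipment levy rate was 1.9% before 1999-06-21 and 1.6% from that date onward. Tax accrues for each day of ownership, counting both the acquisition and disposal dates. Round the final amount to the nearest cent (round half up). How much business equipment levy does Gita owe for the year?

1999-05-16 to 1999-06-20: 36 days at 1.9% → £1,410,000 × 1.9% × 36/366 = £2,635.0820
1999-06-21 to 1999-07-13: 23 days at 1.6% → £1,410,000 × 1.6% × 23/366 = £1,417.7049
Total = £4,052.7869

£4,052.79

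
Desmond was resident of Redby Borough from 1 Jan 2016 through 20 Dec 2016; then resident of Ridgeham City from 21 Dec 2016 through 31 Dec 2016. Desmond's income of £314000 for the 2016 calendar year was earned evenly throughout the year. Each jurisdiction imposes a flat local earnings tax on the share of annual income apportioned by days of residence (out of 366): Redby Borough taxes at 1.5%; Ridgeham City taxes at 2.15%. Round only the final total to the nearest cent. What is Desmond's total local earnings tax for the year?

Redby Borough, 1 Jan – 20 Dec 2016: 355 days → £314000 × 1.5% × 355/366 = £4568.4426
Ridgeham City, 21 Dec – 31 Dec 2016: 11 days → £314000 × 2.15% × 11/366 = £202.8989
Total = £4771.3415

£4771.34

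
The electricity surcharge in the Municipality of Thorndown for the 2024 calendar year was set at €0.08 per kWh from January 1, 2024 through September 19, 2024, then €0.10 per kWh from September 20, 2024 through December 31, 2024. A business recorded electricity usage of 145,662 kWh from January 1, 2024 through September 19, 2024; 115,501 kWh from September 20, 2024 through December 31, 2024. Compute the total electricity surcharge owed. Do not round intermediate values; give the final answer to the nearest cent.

€23,203.06

January 1 – September 19, 2024: 145,662 kWh at €0.08/kWh → €11,652.96
September 20 – December 31, 2024: 115,501 kWh at €0.10/kWh → €11,550.10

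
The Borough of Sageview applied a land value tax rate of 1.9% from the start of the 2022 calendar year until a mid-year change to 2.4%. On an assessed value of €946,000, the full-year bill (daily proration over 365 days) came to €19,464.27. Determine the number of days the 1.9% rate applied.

250 days

Let d = days at the first rate; then 365 − d days at the second rate.
€946,000 × [1.9%·d + 2.4%·(365−d)] / 365 = €19,464.27
Solving gives d = 250, so the new rate took effect on 8 September 2022.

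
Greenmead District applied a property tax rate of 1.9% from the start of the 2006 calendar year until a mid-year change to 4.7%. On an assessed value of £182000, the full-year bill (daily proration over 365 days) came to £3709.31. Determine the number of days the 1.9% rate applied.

Let d = days at the first rate; then 365 − d days at the second rate.
£182000 × [1.9%·d + 4.7%·(365−d)] / 365 = £3709.31
Solving gives d = 347, so the new rate took effect on 14 December 2006.

347 days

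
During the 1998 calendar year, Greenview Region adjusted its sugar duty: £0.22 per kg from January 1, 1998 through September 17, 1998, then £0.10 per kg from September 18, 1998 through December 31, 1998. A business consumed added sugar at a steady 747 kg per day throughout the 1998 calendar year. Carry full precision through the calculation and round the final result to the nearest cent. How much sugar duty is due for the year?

January 1 – September 17, 1998: 260 days × 747 kg/day = 194,220 kg at £0.22/kg → £42,728.40
September 18 – December 31, 1998: 105 days × 747 kg/day = 78,435 kg at £0.10/kg → £7,843.50

£50,571.90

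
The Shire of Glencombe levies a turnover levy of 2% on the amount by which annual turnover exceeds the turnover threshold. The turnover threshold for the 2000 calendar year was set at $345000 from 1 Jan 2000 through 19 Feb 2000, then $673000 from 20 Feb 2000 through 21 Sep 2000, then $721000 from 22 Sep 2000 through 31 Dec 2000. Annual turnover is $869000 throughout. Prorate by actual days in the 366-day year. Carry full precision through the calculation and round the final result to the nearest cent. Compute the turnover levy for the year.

$4551.26

1 Jan – 19 Feb 2000: 50 days, exemption $345000 → ($869000 − $345000) × 2% × 50/366 = $1431.6940
20 Feb – 21 Sep 2000: 215 days, exemption $673000 → ($869000 − $673000) × 2% × 215/366 = $2302.7322
22 Sep – 31 Dec 2000: 101 days, exemption $721000 → ($869000 − $721000) × 2% × 101/366 = $816.8306
Total = $4551.2568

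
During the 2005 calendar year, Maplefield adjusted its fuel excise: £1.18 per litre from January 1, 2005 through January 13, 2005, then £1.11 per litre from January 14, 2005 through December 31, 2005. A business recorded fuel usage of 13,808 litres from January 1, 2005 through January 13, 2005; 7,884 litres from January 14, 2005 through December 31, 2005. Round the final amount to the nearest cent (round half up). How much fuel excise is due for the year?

January 1 – January 13, 2005: 13,808 litres at £1.18/litre → £16293.44
January 14 – December 31, 2005: 7,884 litres at £1.11/litre → £8751.24

£25044.68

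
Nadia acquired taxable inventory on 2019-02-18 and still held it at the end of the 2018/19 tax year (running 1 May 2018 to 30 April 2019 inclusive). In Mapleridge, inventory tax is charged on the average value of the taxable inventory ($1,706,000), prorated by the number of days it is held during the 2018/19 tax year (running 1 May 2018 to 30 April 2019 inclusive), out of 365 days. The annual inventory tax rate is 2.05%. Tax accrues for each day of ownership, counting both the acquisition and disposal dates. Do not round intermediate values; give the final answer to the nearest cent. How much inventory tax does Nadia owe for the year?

Days held (2019-02-18 to 2019-04-30): 72 out of 365
Tax = $1,706,000 × 2.05% × 72/365 = $6,898.7836

$6,898.78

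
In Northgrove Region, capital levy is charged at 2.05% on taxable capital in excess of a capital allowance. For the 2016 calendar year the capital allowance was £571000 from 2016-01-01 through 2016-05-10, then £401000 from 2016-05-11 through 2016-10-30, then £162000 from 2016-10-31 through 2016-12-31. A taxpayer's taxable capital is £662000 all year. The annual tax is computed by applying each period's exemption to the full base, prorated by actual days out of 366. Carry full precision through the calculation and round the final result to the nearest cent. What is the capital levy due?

2016-01-01 to 2016-05-10: 131 days, exemption £571000 → (£662000 − £571000) × 2.05% × 131/366 = £667.7063
2016-05-11 to 2016-10-30: 173 days, exemption £401000 → (£662000 − £401000) × 2.05% × 173/366 = £2529.0615
2016-10-31 to 2016-12-31: 62 days, exemption £162000 → (£662000 − £162000) × 2.05% × 62/366 = £1736.3388
Total = £4933.1066

£4933.11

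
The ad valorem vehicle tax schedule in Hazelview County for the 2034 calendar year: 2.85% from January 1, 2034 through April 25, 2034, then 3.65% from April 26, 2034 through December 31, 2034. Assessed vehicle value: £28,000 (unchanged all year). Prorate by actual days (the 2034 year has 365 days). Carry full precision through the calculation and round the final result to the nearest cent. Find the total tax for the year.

January 1 – April 25, 2034: 115 days at 2.85% → £28,000 × 2.85% × 115/365 = £251.4247
April 26 – December 31, 2034: 250 days at 3.65% → £28,000 × 3.65% × 250/365 = £700.0000
Total = £951.4247

£951.42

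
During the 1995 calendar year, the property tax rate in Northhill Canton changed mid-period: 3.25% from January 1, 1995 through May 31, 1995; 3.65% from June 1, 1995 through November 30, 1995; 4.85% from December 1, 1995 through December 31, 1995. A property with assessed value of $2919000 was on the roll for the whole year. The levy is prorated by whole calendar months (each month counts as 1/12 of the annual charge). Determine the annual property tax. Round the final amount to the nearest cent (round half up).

January 1 – May 31, 1995: 5 months at 3.25% → $2919000 × 3.25% × 5/12 = $39528.1250
June 1 – November 30, 1995: 6 months at 3.65% → $2919000 × 3.65% × 6/12 = $53271.7500
December 1 – December 31, 1995: 1 month at 4.85% → $2919000 × 4.85% × 1/12 = $11797.6250
Total = $104597.5000

$104597.50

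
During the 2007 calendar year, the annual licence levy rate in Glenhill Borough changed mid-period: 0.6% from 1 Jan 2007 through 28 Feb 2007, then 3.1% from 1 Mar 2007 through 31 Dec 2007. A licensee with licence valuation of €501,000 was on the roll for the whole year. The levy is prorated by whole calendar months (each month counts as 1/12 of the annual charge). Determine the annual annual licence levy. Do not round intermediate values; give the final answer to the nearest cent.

1 Jan – 28 Feb 2007: 2 months at 0.6% → €501,000 × 0.6% × 2/12 = €501.0000
1 Mar – 31 Dec 2007: 10 months at 3.1% → €501,000 × 3.1% × 10/12 = €12,942.5000
Total = €13,443.5000

€13,443.50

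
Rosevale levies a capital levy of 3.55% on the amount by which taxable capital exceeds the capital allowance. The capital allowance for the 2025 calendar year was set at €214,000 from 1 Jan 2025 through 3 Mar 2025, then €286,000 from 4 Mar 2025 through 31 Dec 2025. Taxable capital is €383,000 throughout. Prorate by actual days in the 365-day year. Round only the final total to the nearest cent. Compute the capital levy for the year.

1 Jan – 3 Mar 2025: 62 days, exemption €214,000 → (€383,000 − €214,000) × 3.55% × 62/365 = €1,019.0932
4 Mar – 31 Dec 2025: 303 days, exemption €286,000 → (€383,000 − €286,000) × 3.55% × 303/365 = €2,858.5767
Total = €3,877.6699

€3,877.67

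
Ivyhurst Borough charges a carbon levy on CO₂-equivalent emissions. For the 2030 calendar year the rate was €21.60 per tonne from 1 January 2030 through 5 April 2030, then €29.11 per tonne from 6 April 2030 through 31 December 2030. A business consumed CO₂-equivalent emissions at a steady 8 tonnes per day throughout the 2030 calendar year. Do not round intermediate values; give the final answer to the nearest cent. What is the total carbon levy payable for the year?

1 January – 5 April 2030: 95 days × 8 tonnes/day = 760 tonnes at €21.60/tonne → €16,416.00
6 April – 31 December 2030: 270 days × 8 tonnes/day = 2,160 tonnes at €29.11/tonne → €62,877.60

€79,293.60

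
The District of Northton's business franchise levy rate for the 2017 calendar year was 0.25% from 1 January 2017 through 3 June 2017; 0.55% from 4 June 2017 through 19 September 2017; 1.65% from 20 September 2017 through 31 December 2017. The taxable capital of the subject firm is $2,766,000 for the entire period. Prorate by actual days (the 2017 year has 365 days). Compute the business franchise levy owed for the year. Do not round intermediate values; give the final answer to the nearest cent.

1 January – 3 June 2017: 154 days at 0.25% → $2,766,000 × 0.25% × 154/365 = $2,917.5616
4 June – 19 September 2017: 108 days at 0.55% → $2,766,000 × 0.55% × 108/365 = $4,501.3808
20 September – 31 December 2017: 103 days at 1.65% → $2,766,000 × 1.65% × 103/365 = $12,878.9507
Total = $20,297.8932

$20,297.89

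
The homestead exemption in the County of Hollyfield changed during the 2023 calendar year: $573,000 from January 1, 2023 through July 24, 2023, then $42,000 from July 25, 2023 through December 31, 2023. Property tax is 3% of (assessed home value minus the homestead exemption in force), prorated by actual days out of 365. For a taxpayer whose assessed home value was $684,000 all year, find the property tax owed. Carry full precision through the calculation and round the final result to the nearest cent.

$10,313.01

January 1 – July 24, 2023: 205 days, exemption $573,000 → ($684,000 − $573,000) × 3% × 205/365 = $1,870.2740
July 25 – December 31, 2023: 160 days, exemption $42,000 → ($684,000 − $42,000) × 3% × 160/365 = $8,442.7397
Total = $10,313.0137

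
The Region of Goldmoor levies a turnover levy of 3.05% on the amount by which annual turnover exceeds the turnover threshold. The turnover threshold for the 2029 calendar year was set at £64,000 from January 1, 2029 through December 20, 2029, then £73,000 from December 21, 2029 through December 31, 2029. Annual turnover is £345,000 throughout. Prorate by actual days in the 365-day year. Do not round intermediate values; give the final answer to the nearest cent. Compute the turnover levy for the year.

January 1 – December 20, 2029: 354 days, exemption £64,000 → (£345,000 − £64,000) × 3.05% × 354/365 = £8,312.2110
December 21 – December 31, 2029: 11 days, exemption £73,000 → (£345,000 − £73,000) × 3.05% × 11/365 = £250.0164
Total = £8,562.2274

£8,562.23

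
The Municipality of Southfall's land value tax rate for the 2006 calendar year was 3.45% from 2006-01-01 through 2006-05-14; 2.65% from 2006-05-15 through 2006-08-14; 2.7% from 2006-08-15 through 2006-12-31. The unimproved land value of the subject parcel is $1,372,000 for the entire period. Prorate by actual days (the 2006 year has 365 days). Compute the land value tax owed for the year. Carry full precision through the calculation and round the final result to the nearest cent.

2006-01-01 to 2006-05-14: 134 days at 3.45% → $1,372,000 × 3.45% × 134/365 = $17,377.4137
2006-05-15 to 2006-08-14: 92 days at 2.65% → $1,372,000 × 2.65% × 92/365 = $9,164.2082
2006-08-15 to 2006-12-31: 139 days at 2.7% → $1,372,000 × 2.7% × 139/365 = $14,107.1671
Total = $40,648.7890

$40,648.79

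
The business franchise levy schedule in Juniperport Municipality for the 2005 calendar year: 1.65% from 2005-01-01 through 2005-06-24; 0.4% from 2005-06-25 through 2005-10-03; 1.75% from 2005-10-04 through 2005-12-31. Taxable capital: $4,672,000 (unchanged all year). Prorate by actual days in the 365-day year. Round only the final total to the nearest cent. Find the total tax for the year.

$62,067.20

2005-01-01 to 2005-06-24: 175 days at 1.65% → $4,672,000 × 1.65% × 175/365 = $36,960.0000
2005-06-25 to 2005-10-03: 101 days at 0.4% → $4,672,000 × 0.4% × 101/365 = $5,171.2000
2005-10-04 to 2005-12-31: 89 days at 1.75% → $4,672,000 × 1.75% × 89/365 = $19,936.0000
Total = $62,067.2000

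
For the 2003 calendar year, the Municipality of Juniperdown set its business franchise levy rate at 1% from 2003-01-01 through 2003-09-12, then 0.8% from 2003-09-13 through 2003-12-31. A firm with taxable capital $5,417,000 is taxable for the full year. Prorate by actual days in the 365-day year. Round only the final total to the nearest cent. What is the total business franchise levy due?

2003-01-01 to 2003-09-12: 255 days at 1% → $5,417,000 × 1% × 255/365 = $37,844.7945
2003-09-13 to 2003-12-31: 110 days at 0.8% → $5,417,000 × 0.8% × 110/365 = $13,060.1644
Total = $50,904.9589

$50,904.96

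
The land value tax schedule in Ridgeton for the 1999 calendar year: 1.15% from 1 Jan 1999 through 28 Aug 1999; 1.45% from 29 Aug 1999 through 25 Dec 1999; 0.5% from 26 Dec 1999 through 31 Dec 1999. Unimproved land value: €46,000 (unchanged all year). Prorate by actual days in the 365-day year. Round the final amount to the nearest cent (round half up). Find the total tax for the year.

€569.08

1 Jan – 28 Aug 1999: 240 days at 1.15% → €46,000 × 1.15% × 240/365 = €347.8356
29 Aug – 25 Dec 1999: 119 days at 1.45% → €46,000 × 1.45% × 119/365 = €217.4603
26 Dec – 31 Dec 1999: 6 days at 0.5% → €46,000 × 0.5% × 6/365 = €3.7808
Total = €569.0767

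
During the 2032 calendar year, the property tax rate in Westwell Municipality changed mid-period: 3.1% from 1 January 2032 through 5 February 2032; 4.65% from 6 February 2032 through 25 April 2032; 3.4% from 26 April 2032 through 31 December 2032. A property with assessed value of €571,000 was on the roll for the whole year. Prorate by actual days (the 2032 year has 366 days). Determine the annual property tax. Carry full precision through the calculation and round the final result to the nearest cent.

€20,805.62

1 January – 5 February 2032: 36 days at 3.1% → €571,000 × 3.1% × 36/366 = €1,741.0820
6 February – 25 April 2032: 80 days at 4.65% → €571,000 × 4.65% × 80/366 = €5,803.6066
26 April – 31 December 2032: 250 days at 3.4% → €571,000 × 3.4% × 250/366 = €13,260.9290
Total = €20,805.6175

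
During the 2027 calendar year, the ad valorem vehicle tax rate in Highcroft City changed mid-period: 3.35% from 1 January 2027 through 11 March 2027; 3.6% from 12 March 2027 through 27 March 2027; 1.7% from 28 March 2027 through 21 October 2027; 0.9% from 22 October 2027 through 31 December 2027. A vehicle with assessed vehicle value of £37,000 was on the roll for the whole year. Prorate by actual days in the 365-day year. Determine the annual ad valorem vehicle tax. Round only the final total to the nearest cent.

1 January – 11 March 2027: 70 days at 3.35% → £37,000 × 3.35% × 70/365 = £237.7123
12 March – 27 March 2027: 16 days at 3.6% → £37,000 × 3.6% × 16/365 = £58.3890
28 March – 21 October 2027: 208 days at 1.7% → £37,000 × 1.7% × 208/365 = £358.4438
22 October – 31 December 2027: 71 days at 0.9% → £37,000 × 0.9% × 71/365 = £64.7753
Total = £719.3205

£719.32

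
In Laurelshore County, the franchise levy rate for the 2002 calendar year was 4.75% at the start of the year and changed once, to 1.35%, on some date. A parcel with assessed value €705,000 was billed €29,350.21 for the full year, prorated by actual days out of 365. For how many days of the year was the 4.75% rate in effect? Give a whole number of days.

Let d = days at the first rate; then 365 − d days at the second rate.
€705,000 × [4.75%·d + 1.35%·(365−d)] / 365 = €29,350.21
Solving gives d = 302, so the new rate took effect on 30 Oct 2002.

302 days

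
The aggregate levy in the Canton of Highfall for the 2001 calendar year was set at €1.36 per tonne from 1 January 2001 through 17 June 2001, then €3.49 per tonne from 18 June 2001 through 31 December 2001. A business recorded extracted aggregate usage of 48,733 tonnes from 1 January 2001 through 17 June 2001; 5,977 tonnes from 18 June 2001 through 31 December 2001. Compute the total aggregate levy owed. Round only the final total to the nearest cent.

1 January – 17 June 2001: 48,733 tonnes at €1.36/tonne → €66,276.88
18 June – 31 December 2001: 5,977 tonnes at €3.49/tonne → €20,859.73

€87,136.61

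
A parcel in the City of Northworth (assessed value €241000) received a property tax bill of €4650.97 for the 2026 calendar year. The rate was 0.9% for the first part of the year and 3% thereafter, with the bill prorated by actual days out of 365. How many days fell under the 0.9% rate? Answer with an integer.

Let d = days at the first rate; then 365 − d days at the second rate.
€241000 × [0.9%·d + 3%·(365−d)] / 365 = €4650.97
Solving gives d = 186, so the new rate took effect on 6 Jul 2026.

186 days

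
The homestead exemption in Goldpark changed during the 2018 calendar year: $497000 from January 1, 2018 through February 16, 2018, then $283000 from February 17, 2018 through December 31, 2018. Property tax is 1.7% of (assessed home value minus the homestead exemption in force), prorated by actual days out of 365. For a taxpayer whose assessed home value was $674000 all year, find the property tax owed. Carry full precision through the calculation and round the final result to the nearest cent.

$6178.55

January 1 – February 16, 2018: 47 days, exemption $497000 → ($674000 − $497000) × 1.7% × 47/365 = $387.4603
February 17 – December 31, 2018: 318 days, exemption $283000 → ($674000 − $283000) × 1.7% × 318/365 = $5791.0849
Total = $6178.5452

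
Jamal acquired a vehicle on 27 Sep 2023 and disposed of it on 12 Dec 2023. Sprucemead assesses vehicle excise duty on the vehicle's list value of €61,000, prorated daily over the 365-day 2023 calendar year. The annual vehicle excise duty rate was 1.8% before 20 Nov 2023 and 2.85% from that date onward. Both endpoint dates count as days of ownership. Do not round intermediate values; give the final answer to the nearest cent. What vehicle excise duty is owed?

27 Sep – 19 Nov 2023: 54 days at 1.8% → €61,000 × 1.8% × 54/365 = €162.4438
20 Nov – 12 Dec 2023: 23 days at 2.85% → €61,000 × 2.85% × 23/365 = €109.5493
Total = €271.9932

€271.99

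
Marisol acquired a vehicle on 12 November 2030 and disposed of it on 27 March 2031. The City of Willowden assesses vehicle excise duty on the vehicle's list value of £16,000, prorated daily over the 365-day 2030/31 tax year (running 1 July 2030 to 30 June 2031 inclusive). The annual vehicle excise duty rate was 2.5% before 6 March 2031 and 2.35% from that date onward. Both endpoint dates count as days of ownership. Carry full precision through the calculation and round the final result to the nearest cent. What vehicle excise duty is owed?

£147.59

12 November 2030 – 5 March 2031: 114 days at 2.5% → £16,000 × 2.5% × 114/365 = £124.9315
6 March – 27 March 2031: 22 days at 2.35% → £16,000 × 2.35% × 22/365 = £22.6630
Total = £147.5945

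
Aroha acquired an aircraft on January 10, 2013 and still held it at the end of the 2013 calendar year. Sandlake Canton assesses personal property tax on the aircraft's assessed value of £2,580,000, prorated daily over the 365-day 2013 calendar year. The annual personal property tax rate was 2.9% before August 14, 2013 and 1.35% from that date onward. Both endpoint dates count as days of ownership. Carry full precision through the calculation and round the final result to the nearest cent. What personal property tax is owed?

£57,636.49

January 10 – August 13, 2013: 216 days at 2.9% → £2,580,000 × 2.9% × 216/365 = £44,277.0411
August 14 – December 31, 2013: 140 days at 1.35% → £2,580,000 × 1.35% × 140/365 = £13,359.4521
Total = £57,636.4932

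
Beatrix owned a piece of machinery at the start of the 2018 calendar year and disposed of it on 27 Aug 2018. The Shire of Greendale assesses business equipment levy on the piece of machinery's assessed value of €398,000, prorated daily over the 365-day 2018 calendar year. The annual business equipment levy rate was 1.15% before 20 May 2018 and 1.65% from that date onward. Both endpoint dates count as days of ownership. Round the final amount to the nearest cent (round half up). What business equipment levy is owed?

1 Jan – 19 May 2018: 139 days at 1.15% → €398,000 × 1.15% × 139/365 = €1,743.0219
20 May – 27 Aug 2018: 100 days at 1.65% → €398,000 × 1.65% × 100/365 = €1,799.1781
Total = €3,542.2000

€3,542.20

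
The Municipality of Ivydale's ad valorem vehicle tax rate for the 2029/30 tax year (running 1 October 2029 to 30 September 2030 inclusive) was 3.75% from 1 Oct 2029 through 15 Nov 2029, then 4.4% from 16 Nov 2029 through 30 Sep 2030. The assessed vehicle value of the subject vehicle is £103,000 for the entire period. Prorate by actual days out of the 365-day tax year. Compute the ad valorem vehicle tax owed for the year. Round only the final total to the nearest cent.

1 Oct – 15 Nov 2029: 46 days at 3.75% → £103,000 × 3.75% × 46/365 = £486.7808
16 Nov 2029 – 30 Sep 2030: 319 days at 4.4% → £103,000 × 4.4% × 319/365 = £3,960.8438
Total = £4,447.6247

£4,447.62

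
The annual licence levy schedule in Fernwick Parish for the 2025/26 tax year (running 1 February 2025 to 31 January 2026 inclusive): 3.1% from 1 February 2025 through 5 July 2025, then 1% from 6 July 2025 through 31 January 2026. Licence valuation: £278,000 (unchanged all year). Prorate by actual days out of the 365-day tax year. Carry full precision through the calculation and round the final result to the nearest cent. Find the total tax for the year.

1 February – 5 July 2025: 155 days at 3.1% → £278,000 × 3.1% × 155/365 = £3,659.6986
6 July 2025 – 31 January 2026: 210 days at 1% → £278,000 × 1% × 210/365 = £1,599.4521
Total = £5,259.1507

£5,259.15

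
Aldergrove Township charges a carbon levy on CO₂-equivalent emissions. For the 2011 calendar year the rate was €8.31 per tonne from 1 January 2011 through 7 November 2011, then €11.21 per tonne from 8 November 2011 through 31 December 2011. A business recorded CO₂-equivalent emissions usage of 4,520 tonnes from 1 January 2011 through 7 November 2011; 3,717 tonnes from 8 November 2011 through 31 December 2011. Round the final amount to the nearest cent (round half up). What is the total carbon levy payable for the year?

1 January – 7 November 2011: 4,520 tonnes at €8.31/tonne → €37,561.20
8 November – 31 December 2011: 3,717 tonnes at €11.21/tonne → €41,667.57

€79,228.77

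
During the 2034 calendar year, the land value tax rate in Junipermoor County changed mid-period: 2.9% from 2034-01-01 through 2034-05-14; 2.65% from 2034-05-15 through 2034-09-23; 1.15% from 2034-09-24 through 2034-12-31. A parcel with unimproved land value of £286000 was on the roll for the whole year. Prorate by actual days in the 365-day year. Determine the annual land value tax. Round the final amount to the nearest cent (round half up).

£6677.90

2034-01-01 to 2034-05-14: 134 days at 2.9% → £286000 × 2.9% × 134/365 = £3044.9205
2034-05-15 to 2034-09-23: 132 days at 2.65% → £286000 × 2.65% × 132/365 = £2740.8986
2034-09-24 to 2034-12-31: 99 days at 1.15% → £286000 × 1.15% × 99/365 = £892.0849
Total = £6677.9041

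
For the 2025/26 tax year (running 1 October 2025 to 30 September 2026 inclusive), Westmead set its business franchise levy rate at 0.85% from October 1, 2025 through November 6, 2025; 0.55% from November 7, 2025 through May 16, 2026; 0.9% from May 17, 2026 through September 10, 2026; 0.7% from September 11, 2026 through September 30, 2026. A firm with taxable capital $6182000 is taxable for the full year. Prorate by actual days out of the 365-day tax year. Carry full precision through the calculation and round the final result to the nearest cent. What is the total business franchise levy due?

October 1 – November 6, 2025: 37 days at 0.85% → $6182000 × 0.85% × 37/365 = $5326.6822
November 7, 2025 – May 16, 2026: 191 days at 0.55% → $6182000 × 0.55% × 191/365 = $17792.3041
May 17 – September 10, 2026: 117 days at 0.9% → $6182000 × 0.9% × 117/365 = $17834.6466
September 11 – September 30, 2026: 20 days at 0.7% → $6182000 × 0.7% × 20/365 = $2371.1781
Total = $43324.8110

$43324.81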